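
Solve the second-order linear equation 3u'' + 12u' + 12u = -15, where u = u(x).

Divide through by 3: u'' + 4u' + 4u = -5.
Characteristic equation r² + 4r + 4 = 0 has discriminant (4)² - 4·(4) = 0, so r = -2 is a repeated root.
Hence u_h = (C1 + C2*x)*exp(-2*x).
For the particular solution try u_p = A0. Substituting and matching coefficients of each power of x gives A0 = -5/4, so u_p = -5/4.

u = -5/4 + C1*exp(-2*x) + C2*x*exp(-2*x)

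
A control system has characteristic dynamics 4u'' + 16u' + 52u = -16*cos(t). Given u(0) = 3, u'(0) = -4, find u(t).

u = -3*cos(t)/10 - sin(t)/10 + 9*exp(-2*t)*sin(3*t)/10 + 33*cos(3*t)*exp(-2*t)/10

Divide through by 4: u'' + 4u' + 13u = -4*cos(t).
Characteristic equation r² + 4r + 13 = 0 has discriminant (4)² - 4·(13) = -36 < 0, so r = -2 ± 3i.
Hence u_h = C1*cos(3*t)*exp(-2*t) + C2*exp(-2*t)*sin(3*t).
Try u_p = A*cos(t) + B*sin(t). Substituting and equating the coefficients of cos(t) and sin(t) gives A = -3/10, B = -1/10, so u_p = -3*cos(t)/10 - sin(t)/10.
General solution: u = -3*cos(t)/10 - sin(t)/10 + C1*cos(3*t)*exp(-2*t) + C2*exp(-2*t)*sin(3*t).
Apply the initial conditions: u(0) = -3/10 + C1 = 3 and u'(0) = -1/10 - 2*C1 + 3*C2 = -4. Solving gives C1 = 33/10, C2 = 9/10.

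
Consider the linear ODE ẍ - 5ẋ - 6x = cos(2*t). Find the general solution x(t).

Characteristic equation r² - 5r - 6 = 0 factors as (r - 6)(r + 1) = 0, so r = 6, -1.
Hence x_h = C1*exp(6*t) + C2*exp(-t).
Try x_p = A*cos(2*t) + B*sin(2*t). Substituting and equating the coefficients of cos(2t) and sin(2t) gives A = -1/20, B = -1/20, so x_p = -cos(2*t)/20 - sin(2*t)/20.

x = -cos(2*t)/20 - sin(2*t)/20 + C1*exp(6*t) + C2*exp(-t)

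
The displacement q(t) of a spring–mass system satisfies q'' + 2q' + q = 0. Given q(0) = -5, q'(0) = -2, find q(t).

Characteristic equation r² + 2r + 1 = 0 has discriminant (2)² - 4·(1) = 0, so r = -1 is a repeated root.
Hence q_h = (C1 + C2*t)*exp(-t).
Apply the initial conditions: q(0) = C1 = -5 and q'(0) = C2 - C1 = -2. Solving gives C1 = -5, C2 = -7.

q = -5*exp(-t) - 7*t*exp(-t)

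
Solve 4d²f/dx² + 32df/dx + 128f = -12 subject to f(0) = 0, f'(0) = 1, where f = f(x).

Divide through by 4: f'' + 8f' + 32f = -3.
Characteristic equation r² + 8r + 32 = 0 has discriminant (8)² - 4·(32) = -64 < 0, so r = -4 ± 4i.
Hence f_h = C1*cos(4*x)*exp(-4*x) + C2*exp(-4*x)*sin(4*x).
For the particular solution try f_p = A0. Substituting and matching coefficients of each power of x gives A0 = -3/32, so f_p = -3/32.
General solution: f = -3/32 + C1*cos(4*x)*exp(-4*x) + C2*exp(-4*x)*sin(4*x).
Apply the initial conditions: f(0) = -3/32 + C1 = 0 and f'(0) = -4*C1 + 4*C2 = 1. Solving gives C1 = 3/32, C2 = 11/32.

f = -3/32 + 3*cos(4*x)*exp(-4*x)/32 + 11*exp(-4*x)*sin(4*x)/32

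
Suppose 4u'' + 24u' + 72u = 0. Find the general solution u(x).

Divide through by 4: u'' + 6u' + 18u = 0.
Characteristic equation r² + 6r + 18 = 0 has discriminant (6)² - 4·(18) = -36 < 0, so r = -3 ± 3i.
Hence u_h = C1*cos(3*x)*exp(-3*x) + C2*exp(-3*x)*sin(3*x).

u = C1*cos(3*x)*exp(-3*x) + C2*exp(-3*x)*sin(3*x)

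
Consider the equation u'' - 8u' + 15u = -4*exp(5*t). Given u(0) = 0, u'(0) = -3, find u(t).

Characteristic equation r² - 8r + 15 = 0 factors as (r - 5)(r - 3) = 0, so r = 5, 3.
Hence u_h = C1*exp(5*t) + C2*exp(3*t).
Since exp(5*t) solves the homogeneous equation (r = 5 is a root of multiplicity 1), multiply the trial by t. Try u_p = A*t*exp(5*t). Substituting into the equation and dividing by exp(5*t) gives A = -2, so u_p = -2*t*exp(5*t).
General solution: u = C1*exp(5*t) + C2*exp(3*t) - 2*t*exp(5*t).
Apply the initial conditions: u(0) = C1 + C2 = 0 and u'(0) = -2 + 3*C2 + 5*C1 = -3. Solving gives C1 = -1/2, C2 = 1/2.

u = exp(3*t)/2 - exp(5*t)/2 - 2*t*exp(5*t)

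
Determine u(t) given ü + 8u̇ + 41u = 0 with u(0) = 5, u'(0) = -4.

u = 5*cos(5*t)*exp(-4*t) + 16*exp(-4*t)*sin(5*t)/5

Characteristic equation r² + 8r + 41 = 0 has discriminant (8)² - 4·(41) = -100 < 0, so r = -4 ± 5i.
Hence u_h = C1*cos(5*t)*exp(-4*t) + C2*exp(-4*t)*sin(5*t).
Apply the initial conditions: u(0) = C1 = 5 and u'(0) = -4*C1 + 5*C2 = -4. Solving gives C1 = 5, C2 = 16/5.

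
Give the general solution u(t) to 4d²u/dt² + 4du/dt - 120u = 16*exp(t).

Divide through by 4: u'' + u' - 30u = 4*exp(t).
Characteristic equation r² + r - 30 = 0 factors as (r - 5)(r + 6) = 0, so r = 5, -6.
Hence u_h = C1*exp(5*t) + C2*exp(-6*t).
Try u_p = A*exp(t). Substituting into the equation and dividing by exp(t) gives A = -1/7, so u_p = -exp(t)/7.

u = -exp(t)/7 + C1*exp(5*t) + C2*exp(-6*t)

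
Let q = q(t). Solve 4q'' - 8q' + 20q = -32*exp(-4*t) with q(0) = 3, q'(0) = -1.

q = -8*exp(-4*t)/29 - 78*exp(t)*sin(2*t)/29 + 95*cos(2*t)*exp(t)/29

Divide through by 4: q'' - 2q' + 5q = -8*exp(-4*t).
Characteristic equation r² - 2r + 5 = 0 has discriminant (-2)² - 4·(5) = -16 < 0, so r = 1 ± 2i.
Hence q_h = C1*cos(2*t)*exp(t) + C2*exp(t)*sin(2*t).
Try q_p = A*exp(-4*t). Substituting into the equation and dividing by exp(-4*t) gives A = -8/29, so q_p = -8*exp(-4*t)/29.
General solution: q = -8*exp(-4*t)/29 + C1*cos(2*t)*exp(t) + C2*exp(t)*sin(2*t).
Apply the initial conditions: q(0) = -8/29 + C1 = 3 and q'(0) = 32/29 + C1 + 2*C2 = -1. Solving gives C1 = 95/29, C2 = -78/29.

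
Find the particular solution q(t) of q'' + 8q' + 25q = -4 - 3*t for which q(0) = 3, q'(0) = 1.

Characteristic equation r² + 8r + 25 = 0 has discriminant (8)² - 4·(25) = -36 < 0, so r = -4 ± 3i.
Hence q_h = C1*cos(3*t)*exp(-4*t) + C2*exp(-4*t)*sin(3*t).
For the particular solution try q_p = A0 + A1*t. Substituting and matching coefficients of each power of t gives A0 = -76/625, A1 = -3/25, so q_p = -76/625 - 3*t/25.
General solution: q = -76/625 - 3*t/25 + C1*cos(3*t)*exp(-4*t) + C2*exp(-4*t)*sin(3*t).
Apply the initial conditions: q(0) = -76/625 + C1 = 3 and q'(0) = -3/25 - 4*C1 + 3*C2 = 1. Solving gives C1 = 1951/625, C2 = 8504/1875.

q = -76/625 - 3*t/25 + 1951*cos(3*t)*exp(-4*t)/625 + 8504*exp(-4*t)*sin(3*t)/1875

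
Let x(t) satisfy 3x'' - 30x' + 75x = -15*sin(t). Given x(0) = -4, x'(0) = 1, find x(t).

Divide through by 3: x'' - 10x' + 25x = -5*sin(t).
Characteristic equation r² - 10r + 25 = 0 has discriminant (-10)² - 4·(25) = 0, so r = 5 is a repeated root.
Hence x_h = (C1 + C2*t)*exp(5*t).
Try x_p = A*cos(t) + B*sin(t). Substituting and equating the coefficients of cos(t) and sin(t) gives A = -25/338, B = -30/169, so x_p = -30*sin(t)/169 - 25*cos(t)/338.
General solution: x = -30*sin(t)/169 - 25*cos(t)/338 + C1*exp(5*t) + C2*t*exp(5*t).
Apply the initial conditions: x(0) = -25/338 + C1 = -4 and x'(0) = -30/169 + C2 + 5*C1 = 1. Solving gives C1 = -1327/338, C2 = 541/26.

x = -1327*exp(5*t)/338 - 30*sin(t)/169 - 25*cos(t)/338 + 541*t*exp(5*t)/26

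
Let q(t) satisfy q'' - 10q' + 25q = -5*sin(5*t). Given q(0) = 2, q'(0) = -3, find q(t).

q = -cos(5*t)/10 + 21*exp(5*t)/10 - 27*t*exp(5*t)/2

Characteristic equation r² - 10r + 25 = 0 has discriminant (-10)² - 4·(25) = 0, so r = 5 is a repeated root.
Hence q_h = (C1 + C2*t)*exp(5*t).
Try q_p = A*cos(5*t) + B*sin(5*t). Substituting and equating the coefficients of cos(5t) and sin(5t) gives A = -1/10, B = 0, so q_p = -cos(5*t)/10.
General solution: q = -cos(5*t)/10 + C1*exp(5*t) + C2*t*exp(5*t).
Apply the initial conditions: q(0) = -1/10 + C1 = 2 and q'(0) = C2 + 5*C1 = -3. Solving gives C1 = 21/10, C2 = -27/2.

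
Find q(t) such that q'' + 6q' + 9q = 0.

q = C1*exp(-3*t) + C2*t*exp(-3*t)

Characteristic equation r² + 6r + 9 = 0 has discriminant (6)² - 4·(9) = 0, so r = -3 is a repeated root.
Hence q_h = (C1 + C2*t)*exp(-3*t).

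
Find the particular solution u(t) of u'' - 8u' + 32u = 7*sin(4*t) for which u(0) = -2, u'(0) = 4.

Characteristic equation r² - 8r + 32 = 0 has discriminant (-8)² - 4·(32) = -64 < 0, so r = 4 ± 4i.
Hence u_h = C1*cos(4*t)*exp(4*t) + C2*exp(4*t)*sin(4*t).
Try u_p = A*cos(4*t) + B*sin(4*t). Substituting and equating the coefficients of cos(4t) and sin(4t) gives A = 7/40, B = 7/80, so u_p = 7*cos(4*t)/40 + 7*sin(4*t)/80.
General solution: u = 7*cos(4*t)/40 + 7*sin(4*t)/80 + C1*cos(4*t)*exp(4*t) + C2*exp(4*t)*sin(4*t).
Apply the initial conditions: u(0) = 7/40 + C1 = -2 and u'(0) = 7/20 + 4*C1 + 4*C2 = 4. Solving gives C1 = -87/40, C2 = 247/80.

u = 7*cos(4*t)/40 + 7*sin(4*t)/80 - 87*cos(4*t)*exp(4*t)/40 + 247*exp(4*t)*sin(4*t)/80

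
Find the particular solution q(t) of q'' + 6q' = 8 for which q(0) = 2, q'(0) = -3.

Characteristic equation r² + 6r = 0 factors as (r + 6)r = 0, so r = -6, 0.
Hence q_h = C1*exp(-6*t) + C2.
Since 1 solves the homogeneous equation (r = 0 is a root of multiplicity 1), multiply the trial by t. Try q_p = A*t. Substituting into the equation and dividing by 1 gives A = 4/3, so q_p = 4*t/3.
General solution: q = C2 + 4*t/3 + C1*exp(-6*t).
Apply the initial conditions: q(0) = C1 + C2 = 2 and q'(0) = 4/3 - 6*C1 = -3. Solving gives C1 = 13/18, C2 = 23/18.

q = 23/18 + 4*t/3 + 13*exp(-6*t)/18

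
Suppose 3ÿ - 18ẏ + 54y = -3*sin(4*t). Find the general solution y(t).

y = -6*cos(4*t)/145 - sin(4*t)/290 + C1*cos(3*t)*exp(3*t) + C2*exp(3*t)*sin(3*t)

Divide through by 3: y'' - 6y' + 18y = -sin(4*t).
Characteristic equation r² - 6r + 18 = 0 has discriminant (-6)² - 4·(18) = -36 < 0, so r = 3 ± 3i.
Hence y_h = C1*cos(3*t)*exp(3*t) + C2*exp(3*t)*sin(3*t).
Try y_p = A*cos(4*t) + B*sin(4*t). Substituting and equating the coefficients of cos(4t) and sin(4t) gives A = -6/145, B = -1/290, so y_p = -6*cos(4*t)/145 - sin(4*t)/290.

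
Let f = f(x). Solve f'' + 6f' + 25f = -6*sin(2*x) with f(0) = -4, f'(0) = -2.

Characteristic equation r² + 6r + 25 = 0 has discriminant (6)² - 4·(25) = -64 < 0, so r = -3 ± 4i.
Hence f_h = C1*cos(4*x)*exp(-3*x) + C2*exp(-3*x)*sin(4*x).
Try f_p = A*cos(2*x) + B*sin(2*x). Substituting and equating the coefficients of cos(2x) and sin(2x) gives A = 8/65, B = -14/65, so f_p = -14*sin(2*x)/65 + 8*cos(2*x)/65.
General solution: f = -14*sin(2*x)/65 + 8*cos(2*x)/65 + C1*cos(4*x)*exp(-3*x) + C2*exp(-3*x)*sin(4*x).
Apply the initial conditions: f(0) = 8/65 + C1 = -4 and f'(0) = -28/65 - 3*C1 + 4*C2 = -2. Solving gives C1 = -268/65, C2 = -453/130.

f = -14*sin(2*x)/65 + 8*cos(2*x)/65 - 453*exp(-3*x)*sin(4*x)/130 - 268*cos(4*x)*exp(-3*x)/65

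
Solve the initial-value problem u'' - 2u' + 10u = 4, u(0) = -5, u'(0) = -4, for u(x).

Characteristic equation r² - 2r + 10 = 0 has discriminant (-2)² - 4·(10) = -36 < 0, so r = 1 ± 3i.
Hence u_h = C1*cos(3*x)*exp(x) + C2*exp(x)*sin(3*x).
For the particular solution try u_p = A0. Substituting and matching coefficients of each power of x gives A0 = 2/5, so u_p = 2/5.
General solution: u = 2/5 + C1*cos(3*x)*exp(x) + C2*exp(x)*sin(3*x).
Apply the initial conditions: u(0) = 2/5 + C1 = -5 and u'(0) = C1 + 3*C2 = -4. Solving gives C1 = -27/5, C2 = 7/15.

u = 2/5 - 27*cos(3*x)*exp(x)/5 + 7*exp(x)*sin(3*x)/15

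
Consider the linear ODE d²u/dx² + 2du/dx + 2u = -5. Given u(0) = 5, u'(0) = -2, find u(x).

u = -5/2 + 11*exp(-x)*sin(x)/2 + 15*cos(x)*exp(-x)/2

Characteristic equation r² + 2r + 2 = 0 has discriminant (2)² - 4·(2) = -4 < 0, so r = -1 ± i.
Hence u_h = C1*cos(x)*exp(-x) + C2*exp(-x)*sin(x).
For the particular solution try u_p = A0. Substituting and matching coefficients of each power of x gives A0 = -5/2, so u_p = -5/2.
General solution: u = -5/2 + C1*cos(x)*exp(-x) + C2*exp(-x)*sin(x).
Apply the initial conditions: u(0) = -5/2 + C1 = 5 and u'(0) = C2 - C1 = -2. Solving gives C1 = 15/2, C2 = 11/2.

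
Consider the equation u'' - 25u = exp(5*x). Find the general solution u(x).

u = C1*exp(-5*x) + C2*exp(5*x) + x*exp(5*x)/10

Characteristic equation r² - 25 = 0 factors as (r + 5)(r - 5) = 0, so r = -5, 5.
Hence u_h = C1*exp(-5*x) + C2*exp(5*x).
Since exp(5*x) solves the homogeneous equation (r = 5 is a root of multiplicity 1), multiply the trial by x. Try u_p = A*x*exp(5*x). Substituting into the equation and dividing by exp(5*x) gives A = 1/10, so u_p = x*exp(5*x)/10.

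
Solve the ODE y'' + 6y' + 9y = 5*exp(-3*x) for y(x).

y = C1*exp(-3*x) + 5*x**2*exp(-3*x)/2 + C2*x*exp(-3*x)

Characteristic equation r² + 6r + 9 = 0 has discriminant (6)² - 4·(9) = 0, so r = -3 is a repeated root.
Hence y_h = (C1 + C2*x)*exp(-3*x).
Since exp(-3*x) solves the homogeneous equation (r = -3 is a root of multiplicity 2), multiply the trial by x^2. Try y_p = A*x^2*exp(-3*x). Substituting into the equation and dividing by exp(-3*x) gives A = 5/2, so y_p = 5*x^2*exp(-3*x)/2.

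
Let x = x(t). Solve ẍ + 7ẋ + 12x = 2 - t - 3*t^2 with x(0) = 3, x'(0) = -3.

x = 25/288 - 177*exp(-4*t)/32 - t**2/4 + 5*t/24 + 76*exp(-3*t)/9

Characteristic equation r² + 7r + 12 = 0 factors as (r + 3)(r + 4) = 0, so r = -3, -4.
Hence x_h = C1*exp(-3*t) + C2*exp(-4*t).
For the particular solution try x_p = A0 + A1*t + A2*t^2. Substituting and matching coefficients of each power of t gives A0 = 25/288, A1 = 5/24, A2 = -1/4, so x_p = 25/288 - t^2/4 + 5*t/24.
General solution: x = 25/288 - t^2/4 + 5*t/24 + C1*exp(-3*t) + C2*exp(-4*t).
Apply the initial conditions: x(0) = 25/288 + C1 + C2 = 3 and x'(0) = 5/24 - 4*C2 - 3*C1 = -3. Solving gives C1 = 76/9, C2 = -177/32.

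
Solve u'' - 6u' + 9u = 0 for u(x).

u = C1*exp(3*x) + C2*x*exp(3*x)

Characteristic equation r² - 6r + 9 = 0 has discriminant (-6)² - 4·(9) = 0, so r = 3 is a repeated root.
Hence u_h = (C1 + C2*x)*exp(3*x).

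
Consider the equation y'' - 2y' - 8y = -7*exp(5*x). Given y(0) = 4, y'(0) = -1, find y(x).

Characteristic equation r² - 2r - 8 = 0 factors as (r - 4)(r + 2) = 0, so r = 4, -2.
Hence y_h = C1*exp(4*x) + C2*exp(-2*x).
Try y_p = A*exp(5*x). Substituting into the equation and dividing by exp(5*x) gives A = -1, so y_p = -exp(5*x).
General solution: y = -exp(5*x) + C1*exp(4*x) + C2*exp(-2*x).
Apply the initial conditions: y(0) = -1 + C1 + C2 = 4 and y'(0) = -5 - 2*C2 + 4*C1 = -1. Solving gives C1 = 7/3, C2 = 8/3.

y = -exp(5*x) + 7*exp(4*x)/3 + 8*exp(-2*x)/3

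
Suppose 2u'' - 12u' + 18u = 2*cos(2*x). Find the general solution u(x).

Divide through by 2: u'' - 6u' + 9u = cos(2*x).
Characteristic equation r² - 6r + 9 = 0 has discriminant (-6)² - 4·(9) = 0, so r = 3 is a repeated root.
Hence u_h = (C1 + C2*x)*exp(3*x).
Try u_p = A*cos(2*x) + B*sin(2*x). Substituting and equating the coefficients of cos(2x) and sin(2x) gives A = 5/169, B = -12/169, so u_p = -12*sin(2*x)/169 + 5*cos(2*x)/169.

u = -12*sin(2*x)/169 + 5*cos(2*x)/169 + C1*exp(3*x) + C2*x*exp(3*x)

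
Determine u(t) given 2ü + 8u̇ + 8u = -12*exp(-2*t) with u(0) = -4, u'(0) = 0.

Divide through by 2: u'' + 4u' + 4u = -6*exp(-2*t).
Characteristic equation r² + 4r + 4 = 0 has discriminant (4)² - 4·(4) = 0, so r = -2 is a repeated root.
Hence u_h = (C1 + C2*t)*exp(-2*t).
Since exp(-2*t) solves the homogeneous equation (r = -2 is a root of multiplicity 2), multiply the trial by t^2. Try u_p = A*t^2*exp(-2*t). Substituting into the equation and dividing by exp(-2*t) gives A = -3, so u_p = -3*t^2*exp(-2*t).
General solution: u = C1*exp(-2*t) - 3*t^2*exp(-2*t) + C2*t*exp(-2*t).
Apply the initial conditions: u(0) = C1 = -4 and u'(0) = C2 - 2*C1 = 0. Solving gives C1 = -4, C2 = -8.

u = -4*exp(-2*t) - 8*t*exp(-2*t) - 3*t**2*exp(-2*t)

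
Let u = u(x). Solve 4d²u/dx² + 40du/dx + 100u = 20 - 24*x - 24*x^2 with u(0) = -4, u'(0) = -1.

u = 149/625 - 2649*exp(-5*x)/625 - 6*x**2/25 - 6*x/125 - 2768*x*exp(-5*x)/125

Divide through by 4: u'' + 10u' + 25u = 5 - 6*x - 6*x^2.
Characteristic equation r² + 10r + 25 = 0 has discriminant (10)² - 4·(25) = 0, so r = -5 is a repeated root.
Hence u_h = (C1 + C2*x)*exp(-5*x).
For the particular solution try u_p = A0 + A1*x + A2*x^2. Substituting and matching coefficients of each power of x gives A0 = 149/625, A1 = -6/125, A2 = -6/25, so u_p = 149/625 - 6*x^2/25 - 6*x/125.
General solution: u = 149/625 - 6*x^2/25 - 6*x/125 + C1*exp(-5*x) + C2*x*exp(-5*x).
Apply the initial conditions: u(0) = 149/625 + C1 = -4 and u'(0) = -6/125 + C2 - 5*C1 = -1. Solving gives C1 = -2649/625, C2 = -2768/125.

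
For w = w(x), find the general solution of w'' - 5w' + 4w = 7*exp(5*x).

w = 7*exp(5*x)/4 + C1*exp(4*x) + C2*exp(x)

Characteristic equation r² - 5r + 4 = 0 factors as (r - 4)(r - 1) = 0, so r = 4, 1.
Hence w_h = C1*exp(4*x) + C2*exp(x).
Try w_p = A*exp(5*x). Substituting into the equation and dividing by exp(5*x) gives A = 7/4, so w_p = 7*exp(5*x)/4.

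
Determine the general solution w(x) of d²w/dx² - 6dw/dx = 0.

Characteristic equation r² - 6r = 0 factors as (r - 6)r = 0, so r = 6, 0.
Hence w_h = C1*exp(6*x) + C2.

w = C2 + C1*exp(6*x)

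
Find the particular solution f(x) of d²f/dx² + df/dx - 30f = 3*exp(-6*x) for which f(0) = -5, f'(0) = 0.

f = -327*exp(5*x)/121 - 278*exp(-6*x)/121 - 3*x*exp(-6*x)/11

Characteristic equation r² + r - 30 = 0 factors as (r - 5)(r + 6) = 0, so r = 5, -6.
Hence f_h = C1*exp(5*x) + C2*exp(-6*x).
Since exp(-6*x) solves the homogeneous equation (r = -6 is a root of multiplicity 1), multiply the trial by x. Try f_p = A*x*exp(-6*x). Substituting into the equation and dividing by exp(-6*x) gives A = -3/11, so f_p = -3*x*exp(-6*x)/11.
General solution: f = C1*exp(5*x) + C2*exp(-6*x) - 3*x*exp(-6*x)/11.
Apply the initial conditions: f(0) = C1 + C2 = -5 and f'(0) = -3/11 - 6*C2 + 5*C1 = 0. Solving gives C1 = -327/121, C2 = -278/121.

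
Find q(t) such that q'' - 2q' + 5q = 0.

Characteristic equation r² - 2r + 5 = 0 has discriminant (-2)² - 4·(5) = -16 < 0, so r = 1 ± 2i.
Hence q_h = C1*cos(2*t)*exp(t) + C2*exp(t)*sin(2*t).

q = C1*cos(2*t)*exp(t) + C2*exp(t)*sin(2*t)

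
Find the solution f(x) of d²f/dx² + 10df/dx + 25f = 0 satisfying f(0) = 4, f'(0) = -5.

Characteristic equation r² + 10r + 25 = 0 has discriminant (10)² - 4·(25) = 0, so r = -5 is a repeated root.
Hence f_h = (C1 + C2*x)*exp(-5*x).
Apply the initial conditions: f(0) = C1 = 4 and f'(0) = C2 - 5*C1 = -5. Solving gives C1 = 4, C2 = 15.

f = 4*exp(-5*x) + 15*x*exp(-5*x)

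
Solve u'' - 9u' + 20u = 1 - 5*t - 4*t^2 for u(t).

Characteristic equation r² - 9r + 20 = 0 factors as (r - 5)(r - 4) = 0, so r = 5, 4.
Hence u_h = C1*exp(5*t) + C2*exp(4*t).
For the particular solution try u_p = A0 + A1*t + A2*t^2. Substituting and matching coefficients of each power of t gives A0 = -247/2000, A1 = -43/100, A2 = -1/5, so u_p = -247/2000 - 43*t/100 - t^2/5.

u = -247/2000 - 43*t/100 - t**2/5 + C1*exp(5*t) + C2*exp(4*t)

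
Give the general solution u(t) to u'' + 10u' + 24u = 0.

Characteristic equation r² + 10r + 24 = 0 factors as (r + 6)(r + 4) = 0, so r = -6, -4.
Hence u_h = C1*exp(-6*t) + C2*exp(-4*t).

u = C1*exp(-6*t) + C2*exp(-4*t)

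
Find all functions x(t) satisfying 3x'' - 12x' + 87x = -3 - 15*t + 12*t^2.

x = -1525/24389 - 113*t/841 + 4*t**2/29 + C1*cos(5*t)*exp(2*t) + C2*exp(2*t)*sin(5*t)

Divide through by 3: x'' - 4x' + 29x = -1 - 5*t + 4*t^2.
Characteristic equation r² - 4r + 29 = 0 has discriminant (-4)² - 4·(29) = -100 < 0, so r = 2 ± 5i.
Hence x_h = C1*cos(5*t)*exp(2*t) + C2*exp(2*t)*sin(5*t).
For the particular solution try x_p = A0 + A1*t + A2*t^2. Substituting and matching coefficients of each power of t gives A0 = -1525/24389, A1 = -113/841, A2 = 4/29, so x_p = -1525/24389 - 113*t/841 + 4*t^2/29.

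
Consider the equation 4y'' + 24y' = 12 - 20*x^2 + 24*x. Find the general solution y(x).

y = C2 - 5*x**3/18 + 23*x**2/36 + 31*x/108 + C1*exp(-6*x)

Divide through by 4: y'' + 6y' = 3 - 5*x^2 + 6*x.
Characteristic equation r² + 6r = 0 factors as (r + 6)r = 0, so r = -6, 0.
Hence y_h = C1*exp(-6*x) + C2.
Since 0 is a characteristic root (multiplicity 1), multiply the polynomial trial by x: try y_p = x*(A0 + A1*x + A2*x^2). Substituting and matching coefficients of each power of x gives A0 = 31/108, A1 = 23/36, A2 = -5/18, so y_p = -5*x^3/18 + 23*x^2/36 + 31*x/108.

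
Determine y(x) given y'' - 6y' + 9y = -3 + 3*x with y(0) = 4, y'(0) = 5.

Characteristic equation r² - 6r + 9 = 0 has discriminant (-6)² - 4·(9) = 0, so r = 3 is a repeated root.
Hence y_h = (C1 + C2*x)*exp(3*x).
For the particular solution try y_p = A0 + A1*x. Substituting and matching coefficients of each power of x gives A0 = -1/9, A1 = 1/3, so y_p = -1/9 + x/3.
General solution: y = -1/9 + x/3 + C1*exp(3*x) + C2*x*exp(3*x).
Apply the initial conditions: y(0) = -1/9 + C1 = 4 and y'(0) = 1/3 + C2 + 3*C1 = 5. Solving gives C1 = 37/9, C2 = -23/3.

y = -1/9 + x/3 + 37*exp(3*x)/9 - 23*x*exp(3*x)/3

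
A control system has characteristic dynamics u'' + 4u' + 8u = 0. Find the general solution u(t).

u = C1*cos(2*t)*exp(-2*t) + C2*exp(-2*t)*sin(2*t)

Characteristic equation r² + 4r + 8 = 0 has discriminant (4)² - 4·(8) = -16 < 0, so r = -2 ± 2i.
Hence u_h = C1*cos(2*t)*exp(-2*t) + C2*exp(-2*t)*sin(2*t).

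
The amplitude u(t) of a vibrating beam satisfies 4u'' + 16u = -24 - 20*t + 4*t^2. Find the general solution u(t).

u = -13/8 - 5*t/4 + t**2/4 + C1*cos(2*t) + C2*sin(2*t)

Divide through by 4: u'' + 4u = -6 + t^2 - 5*t.
Characteristic equation r² + 4 = 0 has discriminant (0)² - 4·(4) = -16 < 0, so r = ± 2i.
Hence u_h = C1*cos(2*t) + C2*sin(2*t).
For the particular solution try u_p = A0 + A1*t + A2*t^2. Substituting and matching coefficients of each power of t gives A0 = -13/8, A1 = -5/4, A2 = 1/4, so u_p = -13/8 - 5*t/4 + t^2/4.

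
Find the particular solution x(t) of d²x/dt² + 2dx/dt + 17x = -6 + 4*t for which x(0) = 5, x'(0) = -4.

x = -110/289 + 4*t/17 + 331*exp(-t)*sin(4*t)/1156 + 1555*cos(4*t)*exp(-t)/289

Characteristic equation r² + 2r + 17 = 0 has discriminant (2)² - 4·(17) = -64 < 0, so r = -1 ± 4i.
Hence x_h = C1*cos(4*t)*exp(-t) + C2*exp(-t)*sin(4*t).
For the particular solution try x_p = A0 + A1*t. Substituting and matching coefficients of each power of t gives A0 = -110/289, A1 = 4/17, so x_p = -110/289 + 4*t/17.
General solution: x = -110/289 + 4*t/17 + C1*cos(4*t)*exp(-t) + C2*exp(-t)*sin(4*t).
Apply the initial conditions: x(0) = -110/289 + C1 = 5 and x'(0) = 4/17 - C1 + 4*C2 = -4. Solving gives C1 = 1555/289, C2 = 331/1156.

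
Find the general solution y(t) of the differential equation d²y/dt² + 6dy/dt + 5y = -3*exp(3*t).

y = -3*exp(3*t)/32 + C1*exp(-t) + C2*exp(-5*t)

Characteristic equation r² + 6r + 5 = 0 factors as (r + 1)(r + 5) = 0, so r = -1, -5.
Hence y_h = C1*exp(-t) + C2*exp(-5*t).
Try y_p = A*exp(3*t). Substituting into the equation and dividing by exp(3*t) gives A = -3/32, so y_p = -3*exp(3*t)/32.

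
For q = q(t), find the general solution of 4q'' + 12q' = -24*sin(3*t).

q = C2 + cos(3*t)/3 + sin(3*t)/3 + C1*exp(-3*t)

Divide through by 4: q'' + 3q' = -6*sin(3*t).
Characteristic equation r² + 3r = 0 factors as (r + 3)r = 0, so r = -3, 0.
Hence q_h = C1*exp(-3*t) + C2.
Try q_p = A*cos(3*t) + B*sin(3*t). Substituting and equating the coefficients of cos(3t) and sin(3t) gives A = 1/3, B = 1/3, so q_p = cos(3*t)/3 + sin(3*t)/3.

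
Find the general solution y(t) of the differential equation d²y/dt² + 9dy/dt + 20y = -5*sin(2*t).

y = -4*sin(2*t)/29 + 9*cos(2*t)/58 + C1*exp(-4*t) + C2*exp(-5*t)

Characteristic equation r² + 9r + 20 = 0 factors as (r + 4)(r + 5) = 0, so r = -4, -5.
Hence y_h = C1*exp(-4*t) + C2*exp(-5*t).
Try y_p = A*cos(2*t) + B*sin(2*t). Substituting and equating the coefficients of cos(2t) and sin(2t) gives A = 9/58, B = -4/29, so y_p = -4*sin(2*t)/29 + 9*cos(2*t)/58.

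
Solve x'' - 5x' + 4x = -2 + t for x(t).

x = -3/16 + t/4 + C1*exp(t) + C2*exp(4*t)

Characteristic equation r² - 5r + 4 = 0 factors as (r - 1)(r - 4) = 0, so r = 1, 4.
Hence x_h = C1*exp(t) + C2*exp(4*t).
For the particular solution try x_p = A0 + A1*t. Substituting and matching coefficients of each power of t gives A0 = -3/16, A1 = 1/4, so x_p = -3/16 + t/4.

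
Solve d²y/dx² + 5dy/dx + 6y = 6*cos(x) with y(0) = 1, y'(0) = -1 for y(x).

Characteristic equation r² + 5r + 6 = 0 factors as (r + 3)(r + 2) = 0, so r = -3, -2.
Hence y_h = C1*exp(-3*x) + C2*exp(-2*x).
Try y_p = A*cos(x) + B*sin(x). Substituting and equating the coefficients of cos(x) and sin(x) gives A = 3/5, B = 3/5, so y_p = 3*cos(x)/5 + 3*sin(x)/5.
General solution: y = 3*cos(x)/5 + 3*sin(x)/5 + C1*exp(-3*x) + C2*exp(-2*x).
Apply the initial conditions: y(0) = 3/5 + C1 + C2 = 1 and y'(0) = 3/5 - 3*C1 - 2*C2 = -1. Solving gives C1 = 4/5, C2 = -2/5.

y = -2*exp(-2*x)/5 + 3*cos(x)/5 + 3*sin(x)/5 + 4*exp(-3*x)/5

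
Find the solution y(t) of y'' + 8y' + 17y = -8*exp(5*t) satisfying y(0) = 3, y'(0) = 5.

Characteristic equation r² + 8r + 17 = 0 has discriminant (8)² - 4·(17) = -4 < 0, so r = -4 ± i.
Hence y_h = C1*cos(t)*exp(-4*t) + C2*exp(-4*t)*sin(t).
Try y_p = A*exp(5*t). Substituting into the equation and dividing by exp(5*t) gives A = -4/41, so y_p = -4*exp(5*t)/41.
General solution: y = -4*exp(5*t)/41 + C1*cos(t)*exp(-4*t) + C2*exp(-4*t)*sin(t).
Apply the initial conditions: y(0) = -4/41 + C1 = 3 and y'(0) = -20/41 + C2 - 4*C1 = 5. Solving gives C1 = 127/41, C2 = 733/41.

y = -4*exp(5*t)/41 + 127*cos(t)*exp(-4*t)/41 + 733*exp(-4*t)*sin(t)/41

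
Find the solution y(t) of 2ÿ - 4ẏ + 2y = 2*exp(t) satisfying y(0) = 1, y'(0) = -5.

y = t**2*exp(t)/2 - 6*t*exp(t) + exp(t)

Divide through by 2: y'' - 2y' + y = exp(t).
Characteristic equation r² - 2r + 1 = 0 has discriminant (-2)² - 4·(1) = 0, so r = 1 is a repeated root.
Hence y_h = (C1 + C2*t)*exp(t).
Since exp(t) solves the homogeneous equation (r = 1 is a root of multiplicity 2), multiply the trial by t^2. Try y_p = A*t^2*exp(t). Substituting into the equation and dividing by exp(t) gives A = 1/2, so y_p = t^2*exp(t)/2.
General solution: y = C1*exp(t) + t^2*exp(t)/2 + C2*t*exp(t).
Apply the initial conditions: y(0) = C1 = 1 and y'(0) = C1 + C2 = -5. Solving gives C1 = 1, C2 = -6.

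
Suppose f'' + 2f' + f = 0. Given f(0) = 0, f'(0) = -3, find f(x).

Characteristic equation r² + 2r + 1 = 0 has discriminant (2)² - 4·(1) = 0, so r = -1 is a repeated root.
Hence f_h = (C1 + C2*x)*exp(-x).
Apply the initial conditions: f(0) = C1 = 0 and f'(0) = C2 - C1 = -3. Solving gives C1 = 0, C2 = -3.

f = -3*x*exp(-x)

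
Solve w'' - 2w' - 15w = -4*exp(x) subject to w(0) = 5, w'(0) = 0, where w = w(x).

Characteristic equation r² - 2r - 15 = 0 factors as (r + 3)(r - 5) = 0, so r = -3, 5.
Hence w_h = C1*exp(-3*x) + C2*exp(5*x).
Try w_p = A*exp(x). Substituting into the equation and dividing by exp(x) gives A = 1/4, so w_p = exp(x)/4.
General solution: w = exp(x)/4 + C1*exp(-3*x) + C2*exp(5*x).
Apply the initial conditions: w(0) = 1/4 + C1 + C2 = 5 and w'(0) = 1/4 - 3*C1 + 5*C2 = 0. Solving gives C1 = 3, C2 = 7/4.

w = 3*exp(-3*x) + exp(x)/4 + 7*exp(5*x)/4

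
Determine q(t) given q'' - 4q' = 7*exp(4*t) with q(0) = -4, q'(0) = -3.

Characteristic equation r² - 4r = 0 factors as (r - 4)r = 0, so r = 4, 0.
Hence q_h = C1*exp(4*t) + C2.
Since exp(4*t) solves the homogeneous equation (r = 4 is a root of multiplicity 1), multiply the trial by t. Try q_p = A*t*exp(4*t). Substituting into the equation and dividing by exp(4*t) gives A = 7/4, so q_p = 7*t*exp(4*t)/4.
General solution: q = C2 + C1*exp(4*t) + 7*t*exp(4*t)/4.
Apply the initial conditions: q(0) = C1 + C2 = -4 and q'(0) = 7/4 + 4*C1 = -3. Solving gives C1 = -19/16, C2 = -45/16.

q = -45/16 - 19*exp(4*t)/16 + 7*t*exp(4*t)/4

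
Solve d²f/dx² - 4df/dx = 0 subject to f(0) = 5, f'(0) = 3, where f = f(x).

f = 17/4 + 3*exp(4*x)/4

Characteristic equation r² - 4r = 0 factors as (r - 4)r = 0, so r = 4, 0.
Hence f_h = C1*exp(4*x) + C2.
Apply the initial conditions: f(0) = C1 + C2 = 5 and f'(0) = 4*C1 = 3. Solving gives C1 = 3/4, C2 = 17/4.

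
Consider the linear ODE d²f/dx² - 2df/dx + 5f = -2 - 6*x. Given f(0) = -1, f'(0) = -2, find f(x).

Characteristic equation r² - 2r + 5 = 0 has discriminant (-2)² - 4·(5) = -16 < 0, so r = 1 ± 2i.
Hence f_h = C1*cos(2*x)*exp(x) + C2*exp(x)*sin(2*x).
For the particular solution try f_p = A0 + A1*x. Substituting and matching coefficients of each power of x gives A0 = -22/25, A1 = -6/5, so f_p = -22/25 - 6*x/5.
General solution: f = -22/25 - 6*x/5 + C1*cos(2*x)*exp(x) + C2*exp(x)*sin(2*x).
Apply the initial conditions: f(0) = -22/25 + C1 = -1 and f'(0) = -6/5 + C1 + 2*C2 = -2. Solving gives C1 = -3/25, C2 = -17/50.

f = -22/25 - 6*x/5 - 17*exp(x)*sin(2*x)/50 - 3*cos(2*x)*exp(x)/25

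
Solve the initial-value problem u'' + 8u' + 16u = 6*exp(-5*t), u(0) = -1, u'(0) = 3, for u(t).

Characteristic equation r² + 8r + 16 = 0 has discriminant (8)² - 4·(16) = 0, so r = -4 is a repeated root.
Hence u_h = (C1 + C2*t)*exp(-4*t).
Try u_p = A*exp(-5*t). Substituting into the equation and dividing by exp(-5*t) gives A = 6, so u_p = 6*exp(-5*t).
General solution: u = 6*exp(-5*t) + C1*exp(-4*t) + C2*t*exp(-4*t).
Apply the initial conditions: u(0) = 6 + C1 = -1 and u'(0) = -30 + C2 - 4*C1 = 3. Solving gives C1 = -7, C2 = 5.

u = -7*exp(-4*t) + 6*exp(-5*t) + 5*t*exp(-4*t)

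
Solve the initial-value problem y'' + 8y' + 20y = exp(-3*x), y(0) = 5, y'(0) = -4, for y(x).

y = exp(-3*x)/5 + 24*cos(2*x)*exp(-4*x)/5 + 79*exp(-4*x)*sin(2*x)/10

Characteristic equation r² + 8r + 20 = 0 has discriminant (8)² - 4·(20) = -16 < 0, so r = -4 ± 2i.
Hence y_h = C1*cos(2*x)*exp(-4*x) + C2*exp(-4*x)*sin(2*x).
Try y_p = A*exp(-3*x). Substituting into the equation and dividing by exp(-3*x) gives A = 1/5, so y_p = exp(-3*x)/5.
General solution: y = exp(-3*x)/5 + C1*cos(2*x)*exp(-4*x) + C2*exp(-4*x)*sin(2*x).
Apply the initial conditions: y(0) = 1/5 + C1 = 5 and y'(0) = -3/5 - 4*C1 + 2*C2 = -4. Solving gives C1 = 24/5, C2 = 79/10.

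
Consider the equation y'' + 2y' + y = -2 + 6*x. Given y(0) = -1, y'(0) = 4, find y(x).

Characteristic equation r² + 2r + 1 = 0 has discriminant (2)² - 4·(1) = 0, so r = -1 is a repeated root.
Hence y_h = (C1 + C2*x)*exp(-x).
For the particular solution try y_p = A0 + A1*x. Substituting and matching coefficients of each power of x gives A0 = -14, A1 = 6, so y_p = -14 + 6*x.
General solution: y = -14 + 6*x + C1*exp(-x) + C2*x*exp(-x).
Apply the initial conditions: y(0) = -14 + C1 = -1 and y'(0) = 6 + C2 - C1 = 4. Solving gives C1 = 13, C2 = 11.

y = -14 + 6*x + 13*exp(-x) + 11*x*exp(-x)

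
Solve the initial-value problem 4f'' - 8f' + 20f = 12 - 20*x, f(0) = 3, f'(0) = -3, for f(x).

f = 1/5 - x - 12*exp(x)*sin(2*x)/5 + 14*cos(2*x)*exp(x)/5

Divide through by 4: f'' - 2f' + 5f = 3 - 5*x.
Characteristic equation r² - 2r + 5 = 0 has discriminant (-2)² - 4·(5) = -16 < 0, so r = 1 ± 2i.
Hence f_h = C1*cos(2*x)*exp(x) + C2*exp(x)*sin(2*x).
For the particular solution try f_p = A0 + A1*x. Substituting and matching coefficients of each power of x gives A0 = 1/5, A1 = -1, so f_p = 1/5 - x.
General solution: f = 1/5 - x + C1*cos(2*x)*exp(x) + C2*exp(x)*sin(2*x).
Apply the initial conditions: f(0) = 1/5 + C1 = 3 and f'(0) = -1 + C1 + 2*C2 = -3. Solving gives C1 = 14/5, C2 = -12/5.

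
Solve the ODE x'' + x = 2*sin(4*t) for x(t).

x = -2*sin(4*t)/15 + C1*cos(t) + C2*sin(t)

Characteristic equation r² + 1 = 0 has discriminant (0)² - 4·(1) = -4 < 0, so r = ± i.
Hence x_h = C1*cos(t) + C2*sin(t).
Try x_p = A*cos(4*t) + B*sin(4*t). Substituting and equating the coefficients of cos(4t) and sin(4t) gives A = 0, B = -2/15, so x_p = -2*sin(4*t)/15.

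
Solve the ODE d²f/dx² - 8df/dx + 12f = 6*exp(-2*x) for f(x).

Characteristic equation r² - 8r + 12 = 0 factors as (r - 6)(r - 2) = 0, so r = 6, 2.
Hence f_h = C1*exp(6*x) + C2*exp(2*x).
Try f_p = A*exp(-2*x). Substituting into the equation and dividing by exp(-2*x) gives A = 3/16, so f_p = 3*exp(-2*x)/16.

f = 3*exp(-2*x)/16 + C1*exp(6*x) + C2*exp(2*x)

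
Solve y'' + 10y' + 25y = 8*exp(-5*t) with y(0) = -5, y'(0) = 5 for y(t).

Characteristic equation r² + 10r + 25 = 0 has discriminant (10)² - 4·(25) = 0, so r = -5 is a repeated root.
Hence y_h = (C1 + C2*t)*exp(-5*t).
Since exp(-5*t) solves the homogeneous equation (r = -5 is a root of multiplicity 2), multiply the trial by t^2. Try y_p = A*t^2*exp(-5*t). Substituting into the equation and dividing by exp(-5*t) gives A = 4, so y_p = 4*t^2*exp(-5*t).
General solution: y = C1*exp(-5*t) + 4*t^2*exp(-5*t) + C2*t*exp(-5*t).
Apply the initial conditions: y(0) = C1 = -5 and y'(0) = C2 - 5*C1 = 5. Solving gives C1 = -5, C2 = -20.

y = -5*exp(-5*t) - 20*t*exp(-5*t) + 4*t**2*exp(-5*t)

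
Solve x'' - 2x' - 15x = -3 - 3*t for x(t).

x = 13/75 + t/5 + C1*exp(5*t) + C2*exp(-3*t)

Characteristic equation r² - 2r - 15 = 0 factors as (r - 5)(r + 3) = 0, so r = 5, -3.
Hence x_h = C1*exp(5*t) + C2*exp(-3*t).
For the particular solution try x_p = A0 + A1*t. Substituting and matching coefficients of each power of t gives A0 = 13/75, A1 = 1/5, so x_p = 13/75 + t/5.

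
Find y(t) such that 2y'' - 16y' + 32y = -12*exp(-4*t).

Divide through by 2: y'' - 8y' + 16y = -6*exp(-4*t).
Characteristic equation r² - 8r + 16 = 0 has discriminant (-8)² - 4·(16) = 0, so r = 4 is a repeated root.
Hence y_h = (C1 + C2*t)*exp(4*t).
Try y_p = A*exp(-4*t). Substituting into the equation and dividing by exp(-4*t) gives A = -3/32, so y_p = -3*exp(-4*t)/32.

y = -3*exp(-4*t)/32 + C1*exp(4*t) + C2*t*exp(4*t)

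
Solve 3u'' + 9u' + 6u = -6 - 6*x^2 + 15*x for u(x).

u = -33/4 - x**2 + 11*x/2 + C1*exp(-2*x) + C2*exp(-x)

Divide through by 3: u'' + 3u' + 2u = -2 - 2*x^2 + 5*x.
Characteristic equation r² + 3r + 2 = 0 factors as (r + 2)(r + 1) = 0, so r = -2, -1.
Hence u_h = C1*exp(-2*x) + C2*exp(-x).
For the particular solution try u_p = A0 + A1*x + A2*x^2. Substituting and matching coefficients of each power of x gives A0 = -33/4, A1 = 11/2, A2 = -1, so u_p = -33/4 - x^2 + 11*x/2.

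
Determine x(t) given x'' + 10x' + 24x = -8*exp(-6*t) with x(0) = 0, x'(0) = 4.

x = 4*t*exp(-6*t)

Characteristic equation r² + 10r + 24 = 0 factors as (r + 6)(r + 4) = 0, so r = -6, -4.
Hence x_h = C1*exp(-6*t) + C2*exp(-4*t).
Since exp(-6*t) solves the homogeneous equation (r = -6 is a root of multiplicity 1), multiply the trial by t. Try x_p = A*t*exp(-6*t). Substituting into the equation and dividing by exp(-6*t) gives A = 4, so x_p = 4*t*exp(-6*t).
General solution: x = C1*exp(-6*t) + C2*exp(-4*t) + 4*t*exp(-6*t).
Apply the initial conditions: x(0) = C1 + C2 = 0 and x'(0) = 4 - 6*C1 - 4*C2 = 4. Solving gives C1 = 0, C2 = 0.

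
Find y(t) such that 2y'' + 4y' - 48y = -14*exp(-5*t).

Divide through by 2: y'' + 2y' - 24y = -7*exp(-5*t).
Characteristic equation r² + 2r - 24 = 0 factors as (r + 6)(r - 4) = 0, so r = -6, 4.
Hence y_h = C1*exp(-6*t) + C2*exp(4*t).
Try y_p = A*exp(-5*t). Substituting into the equation and dividing by exp(-5*t) gives A = 7/9, so y_p = 7*exp(-5*t)/9.

y = 7*exp(-5*t)/9 + C1*exp(-6*t) + C2*exp(4*t)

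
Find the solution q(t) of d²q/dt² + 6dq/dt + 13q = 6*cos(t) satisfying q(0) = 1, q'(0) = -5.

Characteristic equation r² + 6r + 13 = 0 has discriminant (6)² - 4·(13) = -16 < 0, so r = -3 ± 2i.
Hence q_h = C1*cos(2*t)*exp(-3*t) + C2*exp(-3*t)*sin(2*t).
Try q_p = A*cos(t) + B*sin(t). Substituting and equating the coefficients of cos(t) and sin(t) gives A = 2/5, B = 1/5, so q_p = sin(t)/5 + 2*cos(t)/5.
General solution: q = sin(t)/5 + 2*cos(t)/5 + C1*cos(2*t)*exp(-3*t) + C2*exp(-3*t)*sin(2*t).
Apply the initial conditions: q(0) = 2/5 + C1 = 1 and q'(0) = 1/5 - 3*C1 + 2*C2 = -5. Solving gives C1 = 3/5, C2 = -17/10.

q = sin(t)/5 + 2*cos(t)/5 - 17*exp(-3*t)*sin(2*t)/10 + 3*cos(2*t)*exp(-3*t)/5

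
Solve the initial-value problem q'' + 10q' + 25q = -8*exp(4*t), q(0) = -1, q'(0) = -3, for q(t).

Characteristic equation r² + 10r + 25 = 0 has discriminant (10)² - 4·(25) = 0, so r = -5 is a repeated root.
Hence q_h = (C1 + C2*t)*exp(-5*t).
Try q_p = A*exp(4*t). Substituting into the equation and dividing by exp(4*t) gives A = -8/81, so q_p = -8*exp(4*t)/81.
General solution: q = -8*exp(4*t)/81 + C1*exp(-5*t) + C2*t*exp(-5*t).
Apply the initial conditions: q(0) = -8/81 + C1 = -1 and q'(0) = -32/81 + C2 - 5*C1 = -3. Solving gives C1 = -73/81, C2 = -64/9.

q = -73*exp(-5*t)/81 - 8*exp(4*t)/81 - 64*t*exp(-5*t)/9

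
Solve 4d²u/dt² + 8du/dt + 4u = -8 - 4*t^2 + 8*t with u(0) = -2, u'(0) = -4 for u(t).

u = -12 - t**2 + 6*t + 10*exp(-t)

Divide through by 4: u'' + 2u' + u = -2 - t^2 + 2*t.
Characteristic equation r² + 2r + 1 = 0 has discriminant (2)² - 4·(1) = 0, so r = -1 is a repeated root.
Hence u_h = (C1 + C2*t)*exp(-t).
For the particular solution try u_p = A0 + A1*t + A2*t^2. Substituting and matching coefficients of each power of t gives A0 = -12, A1 = 6, A2 = -1, so u_p = -12 - t^2 + 6*t.
General solution: u = -12 - t^2 + 6*t + C1*exp(-t) + C2*t*exp(-t).
Apply the initial conditions: u(0) = -12 + C1 = -2 and u'(0) = 6 + C2 - C1 = -4. Solving gives C1 = 10, C2 = 0.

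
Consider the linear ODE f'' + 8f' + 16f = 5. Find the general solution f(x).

f = 5/16 + C1*exp(-4*x) + C2*x*exp(-4*x)

Characteristic equation r² + 8r + 16 = 0 has discriminant (8)² - 4·(16) = 0, so r = -4 is a repeated root.
Hence f_h = (C1 + C2*x)*exp(-4*x).
For the particular solution try f_p = A0. Substituting and matching coefficients of each power of x gives A0 = 5/16, so f_p = 5/16.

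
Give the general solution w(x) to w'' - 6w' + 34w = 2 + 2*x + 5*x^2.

Characteristic equation r² - 6r + 34 = 0 has discriminant (-6)² - 4·(34) = -100 < 0, so r = 3 ± 5i.
Hence w_h = C1*cos(5*x)*exp(3*x) + C2*exp(3*x)*sin(5*x).
For the particular solution try w_p = A0 + A1*x + A2*x^2. Substituting and matching coefficients of each power of x gives A0 = 685/9826, A1 = 32/289, A2 = 5/34, so w_p = 685/9826 + 5*x^2/34 + 32*x/289.

w = 685/9826 + 5*x**2/34 + 32*x/289 + C1*cos(5*x)*exp(3*x) + C2*exp(3*x)*sin(5*x)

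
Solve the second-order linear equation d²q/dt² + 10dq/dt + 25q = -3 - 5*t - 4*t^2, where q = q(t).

Characteristic equation r² + 10r + 25 = 0 has discriminant (10)² - 4·(25) = 0, so r = -5 is a repeated root.
Hence q_h = (C1 + C2*t)*exp(-5*t).
For the particular solution try q_p = A0 + A1*t + A2*t^2. Substituting and matching coefficients of each power of t gives A0 = -49/625, A1 = -9/125, A2 = -4/25, so q_p = -49/625 - 9*t/125 - 4*t^2/25.

q = -49/625 - 9*t/125 - 4*t**2/25 + C1*exp(-5*t) + C2*t*exp(-5*t)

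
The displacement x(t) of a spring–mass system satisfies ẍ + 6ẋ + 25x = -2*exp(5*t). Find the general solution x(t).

x = -exp(5*t)/40 + C1*cos(4*t)*exp(-3*t) + C2*exp(-3*t)*sin(4*t)

Characteristic equation r² + 6r + 25 = 0 has discriminant (6)² - 4·(25) = -64 < 0, so r = -3 ± 4i.
Hence x_h = C1*cos(4*t)*exp(-3*t) + C2*exp(-3*t)*sin(4*t).
Try x_p = A*exp(5*t). Substituting into the equation and dividing by exp(5*t) gives A = -1/40, so x_p = -exp(5*t)/40.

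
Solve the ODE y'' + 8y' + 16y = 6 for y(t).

Characteristic equation r² + 8r + 16 = 0 has discriminant (8)² - 4·(16) = 0, so r = -4 is a repeated root.
Hence y_h = (C1 + C2*t)*exp(-4*t).
For the particular solution try y_p = A0. Substituting and matching coefficients of each power of t gives A0 = 3/8, so y_p = 3/8.

y = 3/8 + C1*exp(-4*t) + C2*t*exp(-4*t)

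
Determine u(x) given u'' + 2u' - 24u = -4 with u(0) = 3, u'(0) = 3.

Characteristic equation r² + 2r - 24 = 0 factors as (r + 6)(r - 4) = 0, so r = -6, 4.
Hence u_h = C1*exp(-6*x) + C2*exp(4*x).
For the particular solution try u_p = A0. Substituting and matching coefficients of each power of x gives A0 = 1/6, so u_p = 1/6.
General solution: u = 1/6 + C1*exp(-6*x) + C2*exp(4*x).
Apply the initial conditions: u(0) = 1/6 + C1 + C2 = 3 and u'(0) = -6*C1 + 4*C2 = 3. Solving gives C1 = 5/6, C2 = 2.

u = 1/6 + 2*exp(4*x) + 5*exp(-6*x)/6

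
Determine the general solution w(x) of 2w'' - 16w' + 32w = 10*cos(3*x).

w = -24*sin(3*x)/125 + 7*cos(3*x)/125 + C1*exp(4*x) + C2*x*exp(4*x)

Divide through by 2: w'' - 8w' + 16w = 5*cos(3*x).
Characteristic equation r² - 8r + 16 = 0 has discriminant (-8)² - 4·(16) = 0, so r = 4 is a repeated root.
Hence w_h = (C1 + C2*x)*exp(4*x).
Try w_p = A*cos(3*x) + B*sin(3*x). Substituting and equating the coefficients of cos(3x) and sin(3x) gives A = 7/125, B = -24/125, so w_p = -24*sin(3*x)/125 + 7*cos(3*x)/125.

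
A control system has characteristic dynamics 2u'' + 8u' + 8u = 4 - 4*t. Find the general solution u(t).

u = 1 - t/2 + C1*exp(-2*t) + C2*t*exp(-2*t)

Divide through by 2: u'' + 4u' + 4u = 2 - 2*t.
Characteristic equation r² + 4r + 4 = 0 has discriminant (4)² - 4·(4) = 0, so r = -2 is a repeated root.
Hence u_h = (C1 + C2*t)*exp(-2*t).
For the particular solution try u_p = A0 + A1*t. Substituting and matching coefficients of each power of t gives A0 = 1, A1 = -1/2, so u_p = 1 - t/2.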